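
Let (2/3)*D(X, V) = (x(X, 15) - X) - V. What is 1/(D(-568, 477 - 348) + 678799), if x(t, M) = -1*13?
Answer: 1/679438 ≈ 1.4718e-6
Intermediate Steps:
x(t, M) = -13
D(X, V) = -39/2 - 3*V/2 - 3*X/2 (D(X, V) = 3*((-13 - X) - V)/2 = 3*(-13 - V - X)/2 = -39/2 - 3*V/2 - 3*X/2)
1/(D(-568, 477 - 348) + 678799) = 1/((-39/2 - 3*(477 - 348)/2 - 3/2*(-568)) + 678799) = 1/((-39/2 - 3/2*129 + 852) + 678799) = 1/((-39/2 - 387/2 + 852) + 678799) = 1/(639 + 678799) = 1/679438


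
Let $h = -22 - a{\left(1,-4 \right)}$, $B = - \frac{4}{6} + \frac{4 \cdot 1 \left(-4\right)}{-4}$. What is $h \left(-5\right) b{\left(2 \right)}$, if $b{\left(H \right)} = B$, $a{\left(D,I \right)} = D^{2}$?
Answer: $\frac{1150}{3} \approx 383.33$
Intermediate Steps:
$B = \frac{10}{3}$ ($B = \left(-4\right) \frac{1}{6} + 4 \left(-4\right) \left(- \frac{1}{4}\right) = - \frac{2}{3} - -4 = - \frac{2}{3} + 4 = \frac{10}{3} \approx 3.3333$)
$b{\left(H \right)} = \frac{10}{3}$
$h = -23$ ($h = -22 - 1^{2} = -22 - 1 = -23$)
$h \left(-5\right) b{\left(2 \right)} = \left(-23\right) \left(-5\right) \frac{10}{3} = 115 \cdot \frac{10}{3} = \frac{1150}{3}$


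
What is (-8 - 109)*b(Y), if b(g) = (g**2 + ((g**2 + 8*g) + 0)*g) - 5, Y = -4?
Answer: -8775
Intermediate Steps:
b(g) = -5 + g**2 + g*(g**2 + 8*g) (b(g) = (g**2 + (g**2 + 8*g)*g) - 5 = (g**2 + g*(g**2 + 8*g)) - 5 = -5 + g**2 + g*(g**2 + 8*g))
(-8 - 109)*b(Y) = (-8 - 109)*(-5 + (-4)**3 + 9*(-4)**2) = -117*(-5 - 64 + 9*16) = -117*(-5 - 64 + 144) = -117*75 = -8775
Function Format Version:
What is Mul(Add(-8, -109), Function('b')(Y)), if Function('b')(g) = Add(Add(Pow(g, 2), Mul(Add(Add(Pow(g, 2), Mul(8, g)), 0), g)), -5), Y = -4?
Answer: -8775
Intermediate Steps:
Function('b')(g) = Add(-5, Pow(g, 2), Mul(g, Add(Pow(g, 2), Mul(8, g)))) (Function('b')(g) = Add(Add(Pow(g, 2), Mul(Add(Pow(g, 2), Mul(8, g)), g)), -5) = Add(Add(Pow(g, 2), Mul(g, Add(Pow(g, 2), Mul(8, g)))), -5) = Add(-5, Pow(g, 2), Mul(g, Add(Pow(g, 2), Mul(8, g)))))
Mul(Add(-8, -109), Function('b')(Y)) = Mul(Add(-8, -109), Add(-5, Pow(-4, 3), Mul(9, Pow(-4, 2)))) = Mul(-117, Add(-5, -64, Mul(9, 16))) = Mul(-117, Add(-5, -64, 144)) = Mul(-117, 75) = -8775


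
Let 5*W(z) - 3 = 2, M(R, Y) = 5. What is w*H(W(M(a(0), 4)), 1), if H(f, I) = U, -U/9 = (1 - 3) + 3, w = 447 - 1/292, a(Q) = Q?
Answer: -1174707/292 ≈ -4023.0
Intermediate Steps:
W(z) = 1 (W(z) = ⅗ + (⅕)*2 = ⅗ + ⅖ = 1)
w = 130523/292 (w = 447 - 1*1/292 = 447 - 1/292 = 130523/292 ≈ 447.00)
U = -9 (U = -9*((1 - 3) + 3) = -9*(-2 + 3) = -9*1 = -9)
H(f, I) = -9
w*H(W(M(a(0), 4)), 1) = (130523/292)*(-9) = -1174707/292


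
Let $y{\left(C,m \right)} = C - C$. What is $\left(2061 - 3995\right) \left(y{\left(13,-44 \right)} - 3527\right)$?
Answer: $6821218$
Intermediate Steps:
$y{\left(C,m \right)} = 0$
$\left(2061 - 3995\right) \left(y{\left(13,-44 \right)} - 3527\right) = \left(2061 - 3995\right) \left(0 - 3527\right) = \left(-1934\right) \left(-3527\right) = 6821218$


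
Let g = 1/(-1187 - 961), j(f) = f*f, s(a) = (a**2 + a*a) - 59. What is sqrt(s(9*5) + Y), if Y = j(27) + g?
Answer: sqrt(5444406183)/1074 ≈ 68.702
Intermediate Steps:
s(a) = -59 + 2*a**2 (s(a) = (a**2 + a**2) - 59 = 2*a**2 - 59 = -59 + 2*a**2)
j(f) = f**2
g = -1/2148 (g = 1/(-2148) = -1/2148 ≈ -0.00046555)
Y = 1565891/2148 (Y = 27**2 - 1/2148 = 729 - 1/2148 = 1565891/2148 ≈ 729.00)
sqrt(s(9*5) + Y) = sqrt((-59 + 2*(9*5)**2) + 1565891/2148) = sqrt((-59 + 2*45**2) + 1565891/2148) = sqrt((-59 + 2*2025) + 1565891/2148) = sqrt((-59 + 4050) + 1565891/2148) = sqrt(3991 + 1565891/2148) = sqrt(10138559/2148) = sqrt(5444406183)/1074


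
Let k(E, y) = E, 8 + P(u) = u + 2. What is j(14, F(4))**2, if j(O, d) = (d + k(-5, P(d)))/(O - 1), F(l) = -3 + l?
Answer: 16/169 ≈ 0.094675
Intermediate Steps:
P(u) = -6 + u (P(u) = -8 + (u + 2) = -8 + (2 + u) = -6 + u)
j(O, d) = (-5 + d)/(-1 + O) (j(O, d) = (d - 5)/(O - 1) = (-5 + d)/(-1 + O))
j(14, F(4))**2 = ((-5 + (-3 + 4))/(-1 + 14))**2 = ((-5 + 1)/13)**2 = ((1/13)*(-4))**2 = (-4/13)**2 = 16/169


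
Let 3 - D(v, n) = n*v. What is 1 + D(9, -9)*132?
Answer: 11089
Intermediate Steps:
D(v, n) = 3 - n*v
1 + D(9, -9)*132 = 1 + (3 - 1*(-9)*9)*132 = 1 + (3 + 81)*132 = 1 + 84*132 = 1 + 11088 = 11089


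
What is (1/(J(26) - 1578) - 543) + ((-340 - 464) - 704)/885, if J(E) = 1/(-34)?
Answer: -25864156229/47482905 ≈ -544.70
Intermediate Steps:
J(E) = -1/34
(1/(J(26) - 1578) - 543) + ((-340 - 464) - 704)/885 = (1/(-1/34 - 1578) - 543) + ((-340 - 464) - 704)/885 = (1/(-53653/34) - 543) + (-804 - 704)*(1/885) = (-34/53653 - 543) - 1508*1/885 = -29133613/53653 - 1508/885 = -25864156229/47482905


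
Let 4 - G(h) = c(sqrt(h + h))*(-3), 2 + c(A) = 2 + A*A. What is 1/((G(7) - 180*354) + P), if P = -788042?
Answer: -1/851716 ≈ -1.1741e-6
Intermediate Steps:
c(A) = A**2 (c(A) = -2 + (2 + A*A) = -2 + (2 + A**2) = A**2)
G(h) = 4 + 6*h (G(h) = 4 - (sqrt(h + h))**2*(-3) = 4 - (sqrt(2*h))**2*(-3) = 4 - (sqrt(2)*sqrt(h))**2*(-3) = 4 - 2*h*(-3) = 4 - (-6)*h = 4 + 6*h)
1/((G(7) - 180*354) + P) = 1/(((4 + 6*7) - 180*354) - 788042) = 1/(((4 + 42) - 63720) - 788042) = 1/((46 - 63720) - 788042) = 1/(-63674 - 788042) = 1/(-851716) = -1/851716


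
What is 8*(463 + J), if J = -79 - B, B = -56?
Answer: 3520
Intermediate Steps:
J = -23 (J = -79 - 1*(-56) = -79 + 56 = -23)
8*(463 + J) = 8*(463 - 23) = 8*440 = 3520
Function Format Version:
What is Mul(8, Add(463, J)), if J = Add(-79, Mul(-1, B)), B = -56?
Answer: 3520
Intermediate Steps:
J = -23 (J = Add(-79, Mul(-1, -56)) = Add(-79, 56) = -23)
Mul(8, Add(463, J)) = Mul(8, Add(463, -23)) = Mul(8, 440) = 3520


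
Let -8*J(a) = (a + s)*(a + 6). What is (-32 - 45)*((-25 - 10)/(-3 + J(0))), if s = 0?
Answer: -2695/3 ≈ -898.33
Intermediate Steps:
J(a) = -a*(6 + a)/8 (J(a) = -(a + 0)*(a + 6)/8 = -a*(6 + a)/8)
(-32 - 45)*((-25 - 10)/(-3 + J(0))) = (-32 - 45)*((-25 - 10)/(-3 + (⅛)*0*(-6 - 1*0))) = -(-2695)/(-3 + (⅛)*0*(-6 + 0)) = -(-2695)/(-3 + (⅛)*0*(-6)) = -(-2695)/(-3 + 0) = -(-2695)/(-3) = -(-2695)*(-1)/3 = -77*35/3 = -2695/3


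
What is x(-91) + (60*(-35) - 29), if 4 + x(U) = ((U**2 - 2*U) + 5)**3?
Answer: 607215077099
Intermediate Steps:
x(U) = -4 + (5 + U**2 - 2*U)**3 (x(U) = -4 + ((U**2 - 2*U) + 5)**3 = -4 + (5 + U**2 - 2*U)**3)
x(-91) + (60*(-35) - 29) = (-4 + (5 + (-91)**2 - 2*(-91))**3) + (60*(-35) - 29) = (-4 + (5 + 8281 + 182)**3) + (-2100 - 29) = (-4 + 8468**3) - 2129 = (-4 + 607215079232) - 2129 = 607215079228 - 2129 = 607215077099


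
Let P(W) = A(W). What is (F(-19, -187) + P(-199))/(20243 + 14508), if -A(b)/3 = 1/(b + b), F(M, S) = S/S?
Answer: 401/13830898 ≈ 2.8993e-5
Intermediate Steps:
F(M, S) = 1
A(b) = -3/(2*b) (A(b) = -3/(b + b) = -3*1/(2*b) = -3/(2*b))
P(W) = -3/(2*W)
(F(-19, -187) + P(-199))/(20243 + 14508) = (1 - 3/2/(-199))/(20243 + 14508) = (1 - 3/2*(-1/199))/34751 = (1 + 3/398)*(1/34751) = (401/398)*(1/34751) = 401/13830898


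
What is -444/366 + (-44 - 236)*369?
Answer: -6302594/61 ≈ -1.0332e+5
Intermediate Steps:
-444/366 + (-44 - 236)*369 = -444*1/366 - 280*369 = -74/61 - 103320 = -6302594/61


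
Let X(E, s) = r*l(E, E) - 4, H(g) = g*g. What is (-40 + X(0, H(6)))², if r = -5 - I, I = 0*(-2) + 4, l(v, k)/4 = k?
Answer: 1936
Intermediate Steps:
H(g) = g²
l(v, k) = 4*k
I = 4 (I = 0 + 4 = 4)
r = -9 (r = -5 - 1*4 = -5 - 4 = -9)
X(E, s) = -4 - 36*E (X(E, s) = -36*E - 4 = -4 - 36*E)
(-40 + X(0, H(6)))² = (-40 + (-4 - 36*0))² = (-40 + (-4 + 0))² = (-40 - 4)² = (-44)² = 1936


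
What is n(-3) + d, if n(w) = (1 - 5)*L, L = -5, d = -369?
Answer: -349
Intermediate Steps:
n(w) = 20 (n(w) = (1 - 5)*(-5) = -4*(-5) = 20)
n(-3) + d = 20 - 369 = -349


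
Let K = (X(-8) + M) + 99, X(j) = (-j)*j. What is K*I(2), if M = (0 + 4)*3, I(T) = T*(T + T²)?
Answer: 564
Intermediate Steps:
X(j) = -j²
M = 12 (M = 4*3 = 12)
K = 47 (K = (-1*(-8)² + 12) + 99 = (-1*64 + 12) + 99 = (-64 + 12) + 99 = -52 + 99 = 47)
K*I(2) = 47*(2²*(1 + 2)) = 47*(4*3) = 47*12 = 564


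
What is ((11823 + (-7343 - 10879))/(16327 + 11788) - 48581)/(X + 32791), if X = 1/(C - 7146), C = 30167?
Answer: -15721745503747/10611748260690 ≈ -1.4815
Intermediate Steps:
X = 1/23021 (X = 1/(30167 - 7146) = 1/23021 ≈ 4.3439e-5)
((11823 + (-7343 - 10879))/(16327 + 11788) - 48581)/(X + 32791) = ((11823 + (-7343 - 10879))/(16327 + 11788) - 48581)/(1/23021 + 32791) = ((11823 - 18222)/28115 - 48581)/(754881612/23021) = (-6399*1/28115 - 48581)*(23021/754881612) = (-6399/28115 - 48581)*(23021/754881612) = -1365861214/28115*23021/754881612 = -15721745503747/10611748260690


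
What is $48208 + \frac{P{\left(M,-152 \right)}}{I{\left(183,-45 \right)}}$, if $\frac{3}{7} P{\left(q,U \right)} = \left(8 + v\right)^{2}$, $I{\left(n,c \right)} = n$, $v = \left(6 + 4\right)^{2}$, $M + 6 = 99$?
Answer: $\frac{2949760}{61} \approx 48357.0$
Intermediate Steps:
$M = 93$ ($M = -6 + 99 = 93$)
$v = 100$ ($v = 10^{2} = 100$)
$P{\left(q,U \right)} = 27216$ ($P{\left(q,U \right)} = \frac{7 \left(8 + 100\right)^{2}}{3} = \frac{7 \cdot 108^{2}}{3} = \frac{7}{3} \cdot 11664 = 27216$)
$48208 + \frac{P{\left(M,-152 \right)}}{I{\left(183,-45 \right)}} = 48208 + \frac{27216}{183} = 48208 + 27216 \cdot \frac{1}{183} = 48208 + \frac{9072}{61} = \frac{2949760}{61}$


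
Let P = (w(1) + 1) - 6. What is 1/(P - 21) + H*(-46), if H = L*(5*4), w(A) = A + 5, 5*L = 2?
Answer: -7361/20 ≈ -368.05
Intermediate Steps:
L = ⅖ (L = (⅕)*2 = ⅖ ≈ 0.40000)
w(A) = 5 + A
P = 1 (P = ((5 + 1) + 1) - 6 = (6 + 1) - 6 = 7 - 6 = 1)
H = 8 (H = 2*(5*4)/5 = (⅖)*20 = 8)
1/(P - 21) + H*(-46) = 1/(1 - 21) + 8*(-46) = 1/(-20) - 368 = -1/20 - 368 = -7361/20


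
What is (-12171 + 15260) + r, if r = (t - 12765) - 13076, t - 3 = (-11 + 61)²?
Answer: -20249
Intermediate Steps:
t = 2503 (t = 3 + (-11 + 61)² = 3 + 50² = 3 + 2500 = 2503)
r = -23338 (r = (2503 - 12765) - 13076 = -10262 - 13076 = -23338)
(-12171 + 15260) + r = (-12171 + 15260) - 23338 = 3089 - 23338 = -20249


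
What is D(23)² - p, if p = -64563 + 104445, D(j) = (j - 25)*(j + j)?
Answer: -31418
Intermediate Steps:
D(j) = 2*j*(-25 + j) (D(j) = (-25 + j)*(2*j) = 2*j*(-25 + j))
p = 39882
D(23)² - p = (2*23*(-25 + 23))² - 1*39882 = (2*23*(-2))² - 39882 = (-92)² - 39882 = 8464 - 39882 = -31418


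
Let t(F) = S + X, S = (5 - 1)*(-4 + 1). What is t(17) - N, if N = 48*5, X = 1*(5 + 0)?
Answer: -247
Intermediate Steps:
X = 5 (X = 1*5 = 5)
S = -12 (S = 4*(-3) = -12)
N = 240
t(F) = -7 (t(F) = -12 + 5 = -7)
t(17) - N = -7 - 1*240 = -7 - 240 = -247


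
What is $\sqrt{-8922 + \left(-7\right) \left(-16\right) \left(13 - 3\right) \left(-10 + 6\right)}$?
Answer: $i \sqrt{13402} \approx 115.77 i$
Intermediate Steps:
$\sqrt{-8922 + \left(-7\right) \left(-16\right) \left(13 - 3\right) \left(-10 + 6\right)} = \sqrt{-8922 + 112 \cdot 10 \left(-4\right)} = \sqrt{-8922 + 112 \left(-40\right)} = \sqrt{-8922 - 4480} = \sqrt{-13402} = i \sqrt{13402}$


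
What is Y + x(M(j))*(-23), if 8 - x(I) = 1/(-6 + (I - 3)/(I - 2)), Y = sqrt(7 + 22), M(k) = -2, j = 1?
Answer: -3588/19 + sqrt(29) ≈ -183.46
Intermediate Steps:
Y = sqrt(29) ≈ 5.3852
x(I) = 8 - 1/(-6 + (-3 + I)/(-2 + I)) (x(I) = 8 - 1/(-6 + (I - 3)/(I - 2)) = 8 - 1/(-6 + (-3 + I)/(-2 + I)))
Y + x(M(j))*(-23) = sqrt(29) + ((-74 + 41*(-2))/(-9 + 5*(-2)))*(-23) = sqrt(29) + ((-74 - 82)/(-9 - 10))*(-23) = sqrt(29) + (-156/(-19))*(-23) = sqrt(29) - 1/19*(-156)*(-23) = sqrt(29) + (156/19)*(-23) = sqrt(29) - 3588/19 = -3588/19 + sqrt(29)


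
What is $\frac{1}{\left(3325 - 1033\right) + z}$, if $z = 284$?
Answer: $\frac{1}{2576} \approx 0.0003882$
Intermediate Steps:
$\frac{1}{\left(3325 - 1033\right) + z} = \frac{1}{\left(3325 - 1033\right) + 284} = \frac{1}{2292 + 284} = \frac{1}{2576}$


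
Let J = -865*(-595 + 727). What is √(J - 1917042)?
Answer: I*√2031222 ≈ 1425.2*I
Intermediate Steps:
J = -114180 (J = -865*132 = -114180)
√(J - 1917042) = √(-114180 - 1917042) = √(-2031222) = I*√2031222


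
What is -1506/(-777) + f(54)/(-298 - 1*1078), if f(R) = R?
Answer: 338383/178192 ≈ 1.8990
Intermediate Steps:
-1506/(-777) + f(54)/(-298 - 1*1078) = -1506/(-777) + 54/(-298 - 1*1078) = -1506*(-1/777) + 54/(-298 - 1078) = 502/259 + 54/(-1376) = 502/259 + 54*(-1/1376) = 502/259 - 27/688 = 338383/178192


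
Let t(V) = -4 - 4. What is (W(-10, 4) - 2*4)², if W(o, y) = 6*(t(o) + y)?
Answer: 1024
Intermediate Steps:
t(V) = -8
W(o, y) = -48 + 6*y (W(o, y) = 6*(-8 + y) = -48 + 6*y)
(W(-10, 4) - 2*4)² = ((-48 + 6*4) - 2*4)² = ((-48 + 24) - 8)² = (-24 - 8)² = (-32)² = 1024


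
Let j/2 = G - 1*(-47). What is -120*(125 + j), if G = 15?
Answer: -29880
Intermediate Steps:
j = 124 (j = 2*(15 - 1*(-47)) = 2*(15 + 47) = 2*62 = 124)
-120*(125 + j) = -120*(125 + 124) = -120*249 = -29880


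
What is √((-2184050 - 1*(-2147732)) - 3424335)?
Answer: 3*I*√384517 ≈ 1860.3*I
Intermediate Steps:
√((-2184050 - 1*(-2147732)) - 3424335) = √((-2184050 + 2147732) - 3424335) = √(-36318 - 3424335) = √(-3460653) = 3*I*√384517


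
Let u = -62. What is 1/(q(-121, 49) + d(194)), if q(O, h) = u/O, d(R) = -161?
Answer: -121/19419 ≈ -0.0062310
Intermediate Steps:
q(O, h) = -62/O
1/(q(-121, 49) + d(194)) = 1/(-62/(-121) - 161) = 1/(-62*(-1/121) - 161) = 1/(62/121 - 161) = 1/(-19419/121) = -121/19419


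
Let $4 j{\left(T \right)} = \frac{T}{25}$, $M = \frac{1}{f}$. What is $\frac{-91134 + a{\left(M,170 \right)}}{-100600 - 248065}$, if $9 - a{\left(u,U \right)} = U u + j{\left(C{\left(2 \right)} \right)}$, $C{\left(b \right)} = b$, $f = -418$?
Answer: $\frac{952252209}{3643549250} \approx 0.26135$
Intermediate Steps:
$M = - \frac{1}{418}$ ($M = \frac{1}{-418} = - \frac{1}{418} \approx -0.0023923$)
$j{\left(T \right)} = \frac{T}{100}$ ($j{\left(T \right)} = \frac{T \frac{1}{25}}{4} = \frac{\frac{1}{25} T}{4} = \frac{T}{100}$)
$a{\left(u,U \right)} = \frac{449}{50} - U u$ ($a{\left(u,U \right)} = 9 - \left(U u + \frac{1}{100} \cdot 2\right) = 9 - \left(U u + \frac{1}{50}\right) = 9 - \left(\frac{1}{50} + U u\right) = \frac{449}{50} - U u$)
$\frac{-91134 + a{\left(M,170 \right)}}{-100600 - 248065} = \frac{-91134 + \left(\frac{449}{50} - 170 \left(- \frac{1}{418}\right)\right)}{-100600 - 248065} = \frac{-91134 + \left(\frac{449}{50} + \frac{85}{209}\right)}{-348665} = \left(-91134 + \frac{98091}{10450}\right) \left(- \frac{1}{348665}\right) = \left(- \frac{952252209}{10450}\right) \left(- \frac{1}{348665}\right) = \frac{952252209}{3643549250}$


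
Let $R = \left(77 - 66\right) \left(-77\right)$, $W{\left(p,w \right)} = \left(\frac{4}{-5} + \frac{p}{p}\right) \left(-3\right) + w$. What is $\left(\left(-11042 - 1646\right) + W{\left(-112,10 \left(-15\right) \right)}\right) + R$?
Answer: $- \frac{68428}{5} \approx -13686.0$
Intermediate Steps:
$W{\left(p,w \right)} = - \frac{3}{5} + w$ ($W{\left(p,w \right)} = \left(4 \left(- \frac{1}{5}\right) + 1\right) \left(-3\right) + w = \left(- \frac{4}{5} + 1\right) \left(-3\right) + w = \frac{1}{5} \left(-3\right) + w = - \frac{3}{5} + w$)
$R = -847$ ($R = 11 \left(-77\right) = -847$)
$\left(\left(-11042 - 1646\right) + W{\left(-112,10 \left(-15\right) \right)}\right) + R = \left(\left(-11042 - 1646\right) + \left(- \frac{3}{5} + 10 \left(-15\right)\right)\right) - 847 = \left(-12688 - \frac{753}{5}\right) - 847 = - \frac{64193}{5} - 847 = - \frac{68428}{5}$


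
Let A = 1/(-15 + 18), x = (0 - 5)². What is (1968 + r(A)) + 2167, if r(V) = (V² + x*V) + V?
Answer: 37294/9 ≈ 4143.8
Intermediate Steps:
x = 25 (x = (-5)² = 25)
A = ⅓ (A = 1/3 = ⅓ ≈ 0.33333)
r(V) = V² + 26*V (r(V) = (V² + 25*V) + V = V² + 26*V)
(1968 + r(A)) + 2167 = (1968 + (26 + ⅓)/3) + 2167 = (1968 + (⅓)*(79/3)) + 2167 = (1968 + 79/9) + 2167 = 17791/9 + 2167 = 37294/9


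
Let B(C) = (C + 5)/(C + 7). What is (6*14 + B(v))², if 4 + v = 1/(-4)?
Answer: 859329/121 ≈ 7101.9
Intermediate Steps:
v = -17/4 (v = -4 + 1/(-4) = -4 + 1*(-¼) = -4 - ¼ = -17/4 ≈ -4.2500)
B(C) = (5 + C)/(7 + C)
(6*14 + B(v))² = (6*14 + (5 - 17/4)/(7 - 17/4))² = (84 + (¾)/(11/4))² = (84 + (4/11)*(¾))² = (84 + 3/11)² = (927/11)² = 859329/121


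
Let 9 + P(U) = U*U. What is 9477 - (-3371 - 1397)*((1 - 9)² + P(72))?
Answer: 24989029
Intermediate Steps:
P(U) = -9 + U² (P(U) = -9 + U*U = -9 + U²)
9477 - (-3371 - 1397)*((1 - 9)² + P(72)) = 9477 - (-3371 - 1397)*((1 - 9)² + (-9 + 72²)) = 9477 - (-4768)*((-8)² + (-9 + 5184)) = 9477 - (-4768)*(64 + 5175) = 9477 - (-4768)*5239 = 9477 - 1*(-24979552) = 9477 + 24979552 = 24989029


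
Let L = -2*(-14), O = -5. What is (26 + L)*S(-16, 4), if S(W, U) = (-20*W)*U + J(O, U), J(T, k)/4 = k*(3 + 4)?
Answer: 75168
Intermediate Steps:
J(T, k) = 28*k (J(T, k) = 4*(k*(3 + 4)) = 4*(k*7) = 4*(7*k) = 28*k)
S(W, U) = 28*U - 20*U*W (S(W, U) = (-20*W)*U + 28*U = -20*U*W + 28*U = 28*U - 20*U*W)
L = 28
(26 + L)*S(-16, 4) = (26 + 28)*(4*4*(7 - 5*(-16))) = 54*(4*4*(7 + 80)) = 54*(4*4*87) = 54*1392 = 75168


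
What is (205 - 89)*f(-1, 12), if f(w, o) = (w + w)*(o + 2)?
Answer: -3248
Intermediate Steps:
f(w, o) = 2*w*(2 + o) (f(w, o) = (2*w)*(2 + o) = 2*w*(2 + o))
(205 - 89)*f(-1, 12) = (205 - 89)*(2*(-1)*(2 + 12)) = 116*(2*(-1)*14) = 116*(-28) = -3248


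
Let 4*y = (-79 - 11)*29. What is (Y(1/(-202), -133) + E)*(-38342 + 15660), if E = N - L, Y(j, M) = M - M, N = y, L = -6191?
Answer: -125624257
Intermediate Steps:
y = -1305/2 (y = ((-79 - 11)*29)/4 = (-90*29)/4 = (1/4)*(-2610) = -1305/2 ≈ -652.50)
N = -1305/2 ≈ -652.50
Y(j, M) = 0
E = 11077/2 (E = -1305/2 - 1*(-6191) = -1305/2 + 6191 = 11077/2 ≈ 5538.5)
(Y(1/(-202), -133) + E)*(-38342 + 15660) = (0 + 11077/2)*(-38342 + 15660) = (11077/2)*(-22682) = -125624257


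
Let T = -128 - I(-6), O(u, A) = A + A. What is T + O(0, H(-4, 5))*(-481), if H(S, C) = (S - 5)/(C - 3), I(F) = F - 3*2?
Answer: 4213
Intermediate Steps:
I(F) = -6 + F (I(F) = F - 6 = -6 + F)
H(S, C) = (-5 + S)/(-3 + C)
O(u, A) = 2*A
T = -116 (T = -128 - (-6 - 6) = -128 - 1*(-12) = -128 + 12 = -116)
T + O(0, H(-4, 5))*(-481) = -116 + (2*((-5 - 4)/(-3 + 5)))*(-481) = -116 + (2*(-9/2))*(-481) = -116 - 9*(-481) = -116 + 4329 = 4213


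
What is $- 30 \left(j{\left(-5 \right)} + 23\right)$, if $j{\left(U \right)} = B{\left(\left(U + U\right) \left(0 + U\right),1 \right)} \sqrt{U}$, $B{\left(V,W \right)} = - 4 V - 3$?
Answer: $-690 + 6090 i \sqrt{5} \approx -690.0 + 13618.0 i$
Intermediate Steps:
$B{\left(V,W \right)} = -3 - 4 V$
$j{\left(U \right)} = \sqrt{U} \left(-3 - 8 U^{2}\right)$ ($j{\left(U \right)} = \left(-3 - 4 \left(U + U\right) \left(0 + U\right)\right) \sqrt{U} = \left(-3 - 4 \cdot 2 U U\right) \sqrt{U} = \left(-3 - 4 \cdot 2 U^{2}\right) \sqrt{U} = \left(-3 - 8 U^{2}\right) \sqrt{U} = \sqrt{U} \left(-3 - 8 U^{2}\right)$)
$- 30 \left(j{\left(-5 \right)} + 23\right) = - 30 \left(\sqrt{-5} \left(-3 - 8 \left(-5\right)^{2}\right) + 23\right) = - 30 \left(i \sqrt{5} \left(-3 - 200\right) + 23\right) = - 30 \left(i \sqrt{5} \left(-203\right) + 23\right) = - 30 \left(- 203 i \sqrt{5} + 23\right) = - 30 \left(23 - 203 i \sqrt{5}\right) = -690 + 6090 i \sqrt{5}$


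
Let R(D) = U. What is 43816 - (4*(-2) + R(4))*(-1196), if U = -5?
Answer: 28268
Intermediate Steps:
R(D) = -5
43816 - (4*(-2) + R(4))*(-1196) = 43816 - (4*(-2) - 5)*(-1196) = 43816 - (-8 - 5)*(-1196) = 43816 - (-13)*(-1196) = 43816 - 1*15548 = 43816 - 15548 = 28268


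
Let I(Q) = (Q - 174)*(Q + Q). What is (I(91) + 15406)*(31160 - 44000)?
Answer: -3852000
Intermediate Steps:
I(Q) = 2*Q*(-174 + Q) (I(Q) = (-174 + Q)*(2*Q) = 2*Q*(-174 + Q))
(I(91) + 15406)*(31160 - 44000) = (2*91*(-174 + 91) + 15406)*(31160 - 44000) = (2*91*(-83) + 15406)*(-12840) = (-15106 + 15406)*(-12840) = 300*(-12840) = -3852000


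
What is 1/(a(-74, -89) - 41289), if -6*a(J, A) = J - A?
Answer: -2/82583 ≈ -2.4218e-5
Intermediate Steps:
a(J, A) = -J/6 + A/6 (a(J, A) = -(J - A)/6 = -J/6 + A/6)
1/(a(-74, -89) - 41289) = 1/((-1/6*(-74) + (1/6)*(-89)) - 41289) = 1/((37/3 - 89/6) - 41289) = 1/(-5/2 - 41289) = 1/(-82583/2) = -2/82583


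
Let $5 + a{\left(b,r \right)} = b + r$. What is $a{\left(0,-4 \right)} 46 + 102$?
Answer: $-312$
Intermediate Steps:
$a{\left(b,r \right)} = -5 + b + r$ ($a{\left(b,r \right)} = -5 + \left(b + r\right) = -5 + b + r$)
$a{\left(0,-4 \right)} 46 + 102 = \left(-5 + 0 - 4\right) 46 + 102 = \left(-9\right) 46 + 102 = -414 + 102 = -312$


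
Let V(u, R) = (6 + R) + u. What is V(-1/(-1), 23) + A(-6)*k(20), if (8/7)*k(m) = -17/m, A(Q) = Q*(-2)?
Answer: 843/40 ≈ 21.075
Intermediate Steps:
A(Q) = -2*Q
k(m) = -119/(8*m) (k(m) = 7*(-17/m)/8 = -119/(8*m))
V(u, R) = 6 + R + u
V(-1/(-1), 23) + A(-6)*k(20) = (6 + 23 - 1/(-1)) + (-2*(-6))*(-119/8/20) = (6 + 23 - 1*(-1)) + 12*(-119/8*1/20) = (6 + 23 + 1) + 12*(-119/160) = 30 - 357/40 = 843/40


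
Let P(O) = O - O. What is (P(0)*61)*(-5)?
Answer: 0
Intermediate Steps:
P(O) = 0
(P(0)*61)*(-5) = (0*61)*(-5) = 0*(-5) = 0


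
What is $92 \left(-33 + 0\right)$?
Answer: $-3036$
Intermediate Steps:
$92 \left(-33 + 0\right) = 92 \left(-33\right) = -3036$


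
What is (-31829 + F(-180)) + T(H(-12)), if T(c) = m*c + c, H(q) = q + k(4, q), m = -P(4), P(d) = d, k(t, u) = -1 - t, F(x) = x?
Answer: -31958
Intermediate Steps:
m = -4 (m = -1*4 = -4)
H(q) = -5 + q (H(q) = q + (-1 - 1*4) = q + (-1 - 4) = q - 5 = -5 + q)
T(c) = -3*c (T(c) = -4*c + c = -3*c)
(-31829 + F(-180)) + T(H(-12)) = (-31829 - 180) - 3*(-5 - 12) = -32009 - 3*(-17) = -32009 + 51 = -31958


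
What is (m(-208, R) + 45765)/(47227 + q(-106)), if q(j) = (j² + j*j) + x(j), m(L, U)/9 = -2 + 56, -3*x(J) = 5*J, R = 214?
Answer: 138753/209627 ≈ 0.66190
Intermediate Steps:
x(J) = -5*J/3
m(L, U) = 486 (m(L, U) = 9*(-2 + 56) = 9*54 = 486)
q(j) = 2*j² - 5*j/3 (q(j) = (j² + j*j) - 5*j/3 = (j² + j²) - 5*j/3 = 2*j² - 5*j/3)
(m(-208, R) + 45765)/(47227 + q(-106)) = (486 + 45765)/(47227 + (⅓)*(-106)*(-5 + 6*(-106))) = 46251/(47227 + (⅓)*(-106)*(-5 - 636)) = 46251/(47227 + (⅓)*(-106)*(-641)) = 46251/(47227 + 67946/3) = 46251/(209627/3) = 46251*(3/209627) = 138753/209627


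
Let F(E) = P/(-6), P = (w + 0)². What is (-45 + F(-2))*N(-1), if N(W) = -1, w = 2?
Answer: 137/3 ≈ 45.667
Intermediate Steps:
P = 4 (P = (2 + 0)² = 2² = 4)
F(E) = -⅔ (F(E) = 4/(-6) = 4*(-⅙) = -⅔)
(-45 + F(-2))*N(-1) = (-45 - ⅔)*(-1) = -137/3*(-1) = 137/3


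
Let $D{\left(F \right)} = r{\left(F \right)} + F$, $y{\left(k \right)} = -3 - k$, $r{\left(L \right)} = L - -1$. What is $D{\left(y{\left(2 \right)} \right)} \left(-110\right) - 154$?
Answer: $836$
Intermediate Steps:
$r{\left(L \right)} = 1 + L$ ($r{\left(L \right)} = L + 1 = 1 + L$)
$D{\left(F \right)} = 1 + 2 F$ ($D{\left(F \right)} = \left(1 + F\right) + F = 1 + 2 F$)
$D{\left(y{\left(2 \right)} \right)} \left(-110\right) - 154 = \left(1 + 2 \left(-3 - 2\right)\right) \left(-110\right) - 154 = \left(1 + 2 \left(-5\right)\right) \left(-110\right) - 154 = \left(1 - 10\right) \left(-110\right) - 154 = \left(-9\right) \left(-110\right) - 154 = 990 - 154 = 836$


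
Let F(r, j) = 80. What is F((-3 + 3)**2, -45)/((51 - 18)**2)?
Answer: 80/1089 ≈ 0.073462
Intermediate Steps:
F((-3 + 3)**2, -45)/((51 - 18)**2) = 80/((51 - 18)**2) = 80/(33**2) = 80/1089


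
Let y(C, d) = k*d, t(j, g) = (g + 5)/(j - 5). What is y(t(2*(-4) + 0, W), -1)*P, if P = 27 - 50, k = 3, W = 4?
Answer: 69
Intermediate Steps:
t(j, g) = (5 + g)/(-5 + j)
y(C, d) = 3*d
P = -23
y(t(2*(-4) + 0, W), -1)*P = (3*(-1))*(-23) = -3*(-23) = 69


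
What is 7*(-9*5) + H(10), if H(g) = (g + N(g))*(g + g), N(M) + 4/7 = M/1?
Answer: 515/7 ≈ 73.571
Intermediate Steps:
N(M) = -4/7 + M (N(M) = -4/7 + M/1 = -4/7 + M*1 = -4/7 + M)
H(g) = 2*g*(-4/7 + 2*g) (H(g) = (g + (-4/7 + g))*(g + g) = (-4/7 + 2*g)*(2*g) = 2*g*(-4/7 + 2*g))
7*(-9*5) + H(10) = 7*(-9*5) + (4/7)*10*(-2 + 7*10) = 7*(-45) + (4/7)*10*(-2 + 70) = -315 + (4/7)*10*68 = -315 + 2720/7 = 515/7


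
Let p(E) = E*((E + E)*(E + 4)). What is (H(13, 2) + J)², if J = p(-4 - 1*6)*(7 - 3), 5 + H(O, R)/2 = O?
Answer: 22886656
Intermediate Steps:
H(O, R) = -10 + 2*O
p(E) = 2*E²*(4 + E) (p(E) = E*((2*E)*(4 + E)) = E*(2*E*(4 + E)) = 2*E²*(4 + E))
J = -4800 (J = (2*(-4 - 1*6)²*(4 + (-4 - 1*6)))*(7 - 3) = (2*(-4 - 6)²*(4 + (-4 - 6)))*4 = (2*(-10)²*(4 - 10))*4 = (2*100*(-6))*4 = -1200*4 = -4800)
(H(13, 2) + J)² = ((-10 + 2*13) - 4800)² = ((-10 + 26) - 4800)² = (16 - 4800)² = (-4784)² = 22886656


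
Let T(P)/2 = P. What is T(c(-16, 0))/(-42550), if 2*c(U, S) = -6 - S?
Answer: 3/21275 ≈ 0.00014101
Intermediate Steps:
c(U, S) = -3 - S/2 (c(U, S) = (-6 - S)/2 = -3 - S/2)
T(P) = 2*P
T(c(-16, 0))/(-42550) = (2*(-3 - ½*0))/(-42550) = (2*(-3 + 0))*(-1/42550) = (2*(-3))*(-1/42550) = -6*(-1/42550) = 3/21275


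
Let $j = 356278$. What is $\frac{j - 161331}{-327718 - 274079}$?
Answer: $- \frac{194947}{601797} \approx -0.32394$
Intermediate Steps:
$\frac{j - 161331}{-327718 - 274079} = \frac{356278 - 161331}{-327718 - 274079} = \frac{194947}{-601797} = 194947 \left(- \frac{1}{601797}\right) = - \frac{194947}{601797}$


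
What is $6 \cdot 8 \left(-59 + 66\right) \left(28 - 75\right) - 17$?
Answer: $-15809$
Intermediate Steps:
$6 \cdot 8 \left(-59 + 66\right) \left(28 - 75\right) - 17 = 48 \cdot 7 \left(-47\right) - 17 = 48 \left(-329\right) - 17 = -15792 - 17 = -15809$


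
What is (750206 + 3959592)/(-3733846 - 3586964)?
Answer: -2354899/3660405 ≈ -0.64334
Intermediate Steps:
(750206 + 3959592)/(-3733846 - 3586964) = 4709798/(-7320810) = 4709798*(-1/7320810) = -2354899/3660405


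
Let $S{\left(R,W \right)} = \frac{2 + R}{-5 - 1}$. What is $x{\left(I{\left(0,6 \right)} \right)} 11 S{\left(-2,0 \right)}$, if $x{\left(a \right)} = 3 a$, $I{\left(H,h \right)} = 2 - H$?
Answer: $0$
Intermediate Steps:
$S{\left(R,W \right)} = - \frac{1}{3} - \frac{R}{6}$ ($S{\left(R,W \right)} = \frac{2 + R}{-6} = \left(2 + R\right) \left(- \frac{1}{6}\right) = - \frac{1}{3} - \frac{R}{6}$)
$x{\left(I{\left(0,6 \right)} \right)} 11 S{\left(-2,0 \right)} = 3 \left(2 - 0\right) 11 \left(- \frac{1}{3} - - \frac{1}{3}\right) = 3 \left(2 + 0\right) 11 \left(- \frac{1}{3} + \frac{1}{3}\right) = 3 \cdot 2 \cdot 11 \cdot 0 = 6 \cdot 11 \cdot 0 = 66 \cdot 0 = 0$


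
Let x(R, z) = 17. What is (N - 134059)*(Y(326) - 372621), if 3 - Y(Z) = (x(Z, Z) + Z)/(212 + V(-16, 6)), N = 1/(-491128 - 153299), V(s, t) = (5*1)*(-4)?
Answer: 3090344169632551403/61864992 ≈ 4.9953e+10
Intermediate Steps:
V(s, t) = -20 (V(s, t) = 5*(-4) = -20)
N = -1/644427 (N = 1/(-644427) = -1/644427 ≈ -1.5518e-6)
Y(Z) = 559/192 - Z/192 (Y(Z) = 3 - (17 + Z)/(212 - 20) = 3 - (17 + Z)/192 = 3 - (17/192 + Z/192) = 3 + (-17/192 - Z/192) = 559/192 - Z/192)
(N - 134059)*(Y(326) - 372621) = (-1/644427 - 134059)*((559/192 - 1/192*326) - 372621) = -86391239194*((559/192 - 163/96) - 372621)/644427 = -86391239194*(233/192 - 372621)/644427 = -86391239194/644427*(-71542999/192) = 3090344169632551403/61864992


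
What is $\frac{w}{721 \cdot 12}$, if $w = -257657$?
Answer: $- \frac{257657}{8652} \approx -29.78$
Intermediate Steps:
$\frac{w}{721 \cdot 12} = - \frac{257657}{721 \cdot 12} = - \frac{257657}{8652}$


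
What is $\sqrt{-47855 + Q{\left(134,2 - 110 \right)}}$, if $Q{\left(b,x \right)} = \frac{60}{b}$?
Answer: $\frac{i \sqrt{214819085}}{67} \approx 218.76 i$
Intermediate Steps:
$\sqrt{-47855 + Q{\left(134,2 - 110 \right)}} = \sqrt{-47855 + \frac{60}{134}} = \sqrt{-47855 + 60 \cdot \frac{1}{134}} = \sqrt{-47855 + \frac{30}{67}} = \sqrt{- \frac{3206255}{67}} = \frac{i \sqrt{214819085}}{67}$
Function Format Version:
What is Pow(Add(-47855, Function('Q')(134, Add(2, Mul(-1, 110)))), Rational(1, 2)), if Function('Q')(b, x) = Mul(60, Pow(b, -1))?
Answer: Mul(Rational(1, 67), I, Pow(214819085, Rational(1, 2))) ≈ Mul(218.76, I)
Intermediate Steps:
Pow(Add(-47855, Function('Q')(134, Add(2, Mul(-1, 110)))), Rational(1, 2)) = Pow(Add(-47855, Mul(60, Pow(134, -1))), Rational(1, 2)) = Pow(Add(-47855, Mul(60, Rational(1, 134))), Rational(1, 2)) = Pow(Add(-47855, Rational(30, 67)), Rational(1, 2)) = Pow(Rational(-3206255, 67), Rational(1, 2)) = Mul(Rational(1, 67), I, Pow(214819085, Rational(1, 2)))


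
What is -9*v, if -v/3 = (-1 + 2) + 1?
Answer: 54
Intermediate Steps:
v = -6 (v = -3*((-1 + 2) + 1) = -3*(1 + 1) = -3*2 = -6)
-9*v = -9*(-6) = 54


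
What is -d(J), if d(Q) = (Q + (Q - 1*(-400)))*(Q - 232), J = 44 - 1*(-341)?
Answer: -179010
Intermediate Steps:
J = 385 (J = 44 + 341 = 385)
d(Q) = (-232 + Q)*(400 + 2*Q) (d(Q) = (Q + (Q + 400))*(-232 + Q) = (Q + (400 + Q))*(-232 + Q) = (400 + 2*Q)*(-232 + Q) = (-232 + Q)*(400 + 2*Q))
-d(J) = -(-92800 - 64*385 + 2*385²) = -(-92800 - 24640 + 2*148225) = -(-92800 - 24640 + 296450) = -1*179010 = -179010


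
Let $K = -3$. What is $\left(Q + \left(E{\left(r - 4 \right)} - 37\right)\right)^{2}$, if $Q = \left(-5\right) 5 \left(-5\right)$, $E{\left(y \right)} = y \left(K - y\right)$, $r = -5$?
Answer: $1156$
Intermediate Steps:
$E{\left(y \right)} = y \left(-3 - y\right)$
$Q = 125$ ($Q = \left(-25\right) \left(-5\right) = 125$)
$\left(Q + \left(E{\left(r - 4 \right)} - 37\right)\right)^{2} = \left(125 - \left(37 + \left(-5 - 4\right) \left(3 - 9\right)\right)\right)^{2} = \left(125 - \left(37 - 9 \left(3 - 9\right)\right)\right)^{2} = \left(125 - \left(37 - -54\right)\right)^{2} = \left(125 - 91\right)^{2} = 34^{2} = 1156$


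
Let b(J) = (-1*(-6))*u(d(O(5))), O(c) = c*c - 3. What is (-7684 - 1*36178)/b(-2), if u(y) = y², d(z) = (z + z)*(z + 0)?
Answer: -21931/2811072 ≈ -0.0078017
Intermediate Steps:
O(c) = -3 + c² (O(c) = c² - 3 = -3 + c²)
d(z) = 2*z² (d(z) = (2*z)*z = 2*z²)
b(J) = 5622144 (b(J) = (-1*(-6))*(2*(-3 + 5²)²)² = 6*(2*(-3 + 25)²)² = 6*(2*22²)² = 6*(2*484)² = 6*968² = 6*937024 = 5622144)
(-7684 - 1*36178)/b(-2) = (-7684 - 1*36178)/5622144 = (-7684 - 36178)*(1/5622144) = -43862*1/5622144 = -21931/2811072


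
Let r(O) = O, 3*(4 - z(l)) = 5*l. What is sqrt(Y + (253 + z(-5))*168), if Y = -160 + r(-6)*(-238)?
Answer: 2*sqrt(11461) ≈ 214.11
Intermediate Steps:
z(l) = 4 - 5*l/3
Y = 1268 (Y = -160 - 6*(-238) = -160 + 1428 = 1268)
sqrt(Y + (253 + z(-5))*168) = sqrt(1268 + (253 + (4 - 5/3*(-5)))*168) = sqrt(1268 + (253 + (4 + 25/3))*168) = sqrt(1268 + (253 + 37/3)*168) = sqrt(1268 + (796/3)*168) = sqrt(1268 + 44576) = sqrt(45844) = 2*sqrt(11461)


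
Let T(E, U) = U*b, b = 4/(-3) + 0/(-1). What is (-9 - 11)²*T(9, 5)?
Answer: -8000/3 ≈ -2666.7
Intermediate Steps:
b = -4/3 (b = 4*(-⅓) + 0*(-1) = -4/3 + 0 = -4/3 ≈ -1.3333)
T(E, U) = -4*U/3 (T(E, U) = U*(-4/3) = -4*U/3)
(-9 - 11)²*T(9, 5) = (-9 - 11)²*(-4/3*5) = (-20)²*(-20/3) = 400*(-20/3) = -8000/3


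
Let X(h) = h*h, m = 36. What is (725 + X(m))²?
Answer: 4084441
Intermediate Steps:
X(h) = h²
(725 + X(m))² = (725 + 36²)² = (725 + 1296)² = 2021² = 4084441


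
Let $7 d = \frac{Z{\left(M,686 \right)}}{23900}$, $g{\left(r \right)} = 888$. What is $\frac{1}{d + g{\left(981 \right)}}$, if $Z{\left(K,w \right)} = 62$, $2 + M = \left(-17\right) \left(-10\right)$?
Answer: $\frac{83650}{74281231} \approx 0.0011261$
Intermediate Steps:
$M = 168$ ($M = -2 - -170 = -2 + 170 = 168$)
$d = \frac{31}{83650}$ ($d = \frac{62 \cdot \frac{1}{23900}}{7} = \frac{1}{7} \cdot \frac{31}{11950} = \frac{31}{83650} \approx 0.00037059$)
$\frac{1}{d + g{\left(981 \right)}} = \frac{1}{\frac{31}{83650} + 888} = \frac{1}{\frac{74281231}{83650}} = \frac{83650}{74281231}$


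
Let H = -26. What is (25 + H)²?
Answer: 1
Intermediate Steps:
(25 + H)² = (25 - 26)² = (-1)² = 1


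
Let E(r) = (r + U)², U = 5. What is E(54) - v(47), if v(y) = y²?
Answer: 1272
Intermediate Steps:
E(r) = (5 + r)² (E(r) = (r + 5)² = (5 + r)²)
E(54) - v(47) = (5 + 54)² - 1*47² = 59² - 1*2209 = 3481 - 2209 = 1272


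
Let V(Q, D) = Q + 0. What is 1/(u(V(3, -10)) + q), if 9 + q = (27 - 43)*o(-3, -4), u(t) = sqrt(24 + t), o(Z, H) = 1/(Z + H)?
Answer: -329/886 - 147*sqrt(3)/886 ≈ -0.65870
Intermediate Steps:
o(Z, H) = 1/(H + Z)
V(Q, D) = Q
q = -47/7 (q = -9 + (27 - 43)/(-4 - 3) = -9 - 16/(-7) = -9 - 16*(-1/7) = -9 + 16/7 = -47/7 ≈ -6.7143)
1/(u(V(3, -10)) + q) = 1/(sqrt(24 + 3) - 47/7) = 1/(sqrt(27) - 47/7) = 1/(3*sqrt(3) - 47/7) = 1/(-47/7 + 3*sqrt(3))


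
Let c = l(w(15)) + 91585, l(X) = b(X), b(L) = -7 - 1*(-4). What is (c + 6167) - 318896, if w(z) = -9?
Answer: -221147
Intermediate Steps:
b(L) = -3 (b(L) = -7 + 4 = -3)
l(X) = -3
c = 91582 (c = -3 + 91585 = 91582)
(c + 6167) - 318896 = (91582 + 6167) - 318896 = 97749 - 318896 = -221147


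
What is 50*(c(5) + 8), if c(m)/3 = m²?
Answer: 4150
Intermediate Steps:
c(m) = 3*m²
50*(c(5) + 8) = 50*(3*5² + 8) = 50*(3*25 + 8) = 50*(75 + 8) = 50*83 = 4150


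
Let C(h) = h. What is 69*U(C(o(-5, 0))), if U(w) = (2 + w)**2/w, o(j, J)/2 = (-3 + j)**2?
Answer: 291525/32 ≈ 9110.2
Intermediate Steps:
o(j, J) = 2*(-3 + j)**2
U(w) = (2 + w)**2/w
69*U(C(o(-5, 0))) = 69*((2 + 2*(-3 - 5)**2)**2/((2*(-3 - 5)**2))) = 69*((2 + 2*(-8)**2)**2/((2*(-8)**2))) = 69*((2 + 2*64)**2/((2*64))) = 69*((2 + 128)**2/128) = 69*((1/128)*130**2) = 69*((1/128)*16900) = 69*(4225/32) = 291525/32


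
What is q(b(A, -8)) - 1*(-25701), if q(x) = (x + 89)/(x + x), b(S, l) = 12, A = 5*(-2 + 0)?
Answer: 616925/24 ≈ 25705.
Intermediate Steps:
A = -10 (A = 5*(-2) = -10)
q(x) = (89 + x)/(2*x) (q(x) = (89 + x)/((2*x)) = (89 + x)*(1/(2*x)) = (89 + x)/(2*x))
q(b(A, -8)) - 1*(-25701) = (½)*(89 + 12)/12 - 1*(-25701) = (½)*(1/12)*101 + 25701 = 101/24 + 25701 = 616925/24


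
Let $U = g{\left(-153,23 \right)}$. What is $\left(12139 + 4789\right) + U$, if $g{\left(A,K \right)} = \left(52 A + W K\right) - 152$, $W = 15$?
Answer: $9165$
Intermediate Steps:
$g{\left(A,K \right)} = -152 + 15 K + 52 A$ ($g{\left(A,K \right)} = \left(52 A + 15 K\right) - 152 = \left(15 K + 52 A\right) - 152 = -152 + 15 K + 52 A$)
$U = -7763$ ($U = -152 + 15 \cdot 23 + 52 \left(-153\right) = -152 + 345 - 7956 = -7763$)
$\left(12139 + 4789\right) + U = \left(12139 + 4789\right) - 7763 = 16928 - 7763 = 9165$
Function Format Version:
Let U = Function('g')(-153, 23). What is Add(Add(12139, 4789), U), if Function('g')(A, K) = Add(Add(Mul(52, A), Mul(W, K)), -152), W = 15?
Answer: 9165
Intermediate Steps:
Function('g')(A, K) = Add(-152, Mul(15, K), Mul(52, A)) (Function('g')(A, K) = Add(Add(Mul(52, A), Mul(15, K)), -152) = Add(Add(Mul(15, K), Mul(52, A)), -152) = Add(-152, Mul(15, K), Mul(52, A)))
U = -7763 (U = Add(-152, Mul(15, 23), Mul(52, -153)) = Add(-152, 345, -7956) = -7763)
Add(Add(12139, 4789), U) = Add(Add(12139, 4789), -7763) = Add(16928, -7763) = 9165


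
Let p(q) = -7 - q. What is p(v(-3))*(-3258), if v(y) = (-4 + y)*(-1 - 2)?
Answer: 91224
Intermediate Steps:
v(y) = 12 - 3*y (v(y) = (-4 + y)*(-3) = 12 - 3*y)
p(v(-3))*(-3258) = (-7 - (12 - 3*(-3)))*(-3258) = (-7 - (12 + 9))*(-3258) = (-7 - 1*21)*(-3258) = (-7 - 21)*(-3258) = -28*(-3258) = 91224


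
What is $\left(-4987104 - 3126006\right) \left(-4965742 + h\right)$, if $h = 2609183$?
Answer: $19119022388490$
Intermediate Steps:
$\left(-4987104 - 3126006\right) \left(-4965742 + h\right) = \left(-4987104 - 3126006\right) \left(-4965742 + 2609183\right) = \left(-8113110\right) \left(-2356559\right) = 19119022388490$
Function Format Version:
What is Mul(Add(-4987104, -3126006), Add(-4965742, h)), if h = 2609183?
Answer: 19119022388490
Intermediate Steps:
Mul(Add(-4987104, -3126006), Add(-4965742, h)) = Mul(Add(-4987104, -3126006), Add(-4965742, 2609183)) = Mul(-8113110, -2356559) = 19119022388490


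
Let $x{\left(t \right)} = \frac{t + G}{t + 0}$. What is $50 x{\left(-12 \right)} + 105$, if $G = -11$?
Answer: $\frac{1205}{6} \approx 200.83$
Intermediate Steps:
$x{\left(t \right)} = \frac{-11 + t}{t}$ ($x{\left(t \right)} = \frac{t - 11}{t + 0} = \frac{-11 + t}{t}$)
$50 x{\left(-12 \right)} + 105 = 50 \frac{-11 - 12}{-12} + 105 = 50 \left(\left(- \frac{1}{12}\right) \left(-23\right)\right) + 105 = 50 \cdot \frac{23}{12} + 105 = \frac{575}{6} + 105 = \frac{1205}{6}$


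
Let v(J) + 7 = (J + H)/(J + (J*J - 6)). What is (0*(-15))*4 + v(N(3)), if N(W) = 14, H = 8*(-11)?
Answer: -751/102 ≈ -7.3627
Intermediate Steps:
H = -88
v(J) = -7 + (-88 + J)/(-6 + J + J²) (v(J) = -7 + (J - 88)/(J + (J*J - 6)) = -7 + (-88 + J)/(J + (J² - 6)) = -7 + (-88 + J)/(J + (-6 + J²)) = -7 + (-88 + J)/(-6 + J + J²))
(0*(-15))*4 + v(N(3)) = (0*(-15))*4 + (-46 - 7*14² - 6*14)/(-6 + 14 + 14²) = 0*4 + (-46 - 7*196 - 84)/(-6 + 14 + 196) = 0 + (-46 - 1372 - 84)/204 = 0 + (1/204)*(-1502) = 0 - 751/102 = -751/102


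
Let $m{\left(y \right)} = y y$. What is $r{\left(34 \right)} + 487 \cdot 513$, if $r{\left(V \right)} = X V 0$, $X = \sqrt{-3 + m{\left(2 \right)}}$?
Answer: $249831$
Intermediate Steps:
$m{\left(y \right)} = y^{2}$
$X = 1$ ($X = \sqrt{-3 + 2^{2}} = \sqrt{-3 + 4} = \sqrt{1} = 1$)
$r{\left(V \right)} = 0$ ($r{\left(V \right)} = 1 V 0 = V 0 = 0$)
$r{\left(34 \right)} + 487 \cdot 513 = 0 + 487 \cdot 513 = 0 + 249831 = 249831$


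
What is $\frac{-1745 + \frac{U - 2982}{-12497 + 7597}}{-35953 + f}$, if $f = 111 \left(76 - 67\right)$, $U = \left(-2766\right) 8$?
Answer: $\frac{852539}{17127460} \approx 0.049776$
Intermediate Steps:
$U = -22128$
$f = 999$ ($f = 111 \cdot 9 = 999$)
$\frac{-1745 + \frac{U - 2982}{-12497 + 7597}}{-35953 + f} = \frac{-1745 + \frac{-22128 - 2982}{-12497 + 7597}}{-35953 + 999} = \frac{-1745 - \frac{25110}{-4900}}{-34954} = \left(-1745 - - \frac{2511}{490}\right) \left(- \frac{1}{34954}\right) = \left(-1745 + \frac{2511}{490}\right) \left(- \frac{1}{34954}\right) = \left(- \frac{852539}{490}\right) \left(- \frac{1}{34954}\right) = \frac{852539}{17127460}$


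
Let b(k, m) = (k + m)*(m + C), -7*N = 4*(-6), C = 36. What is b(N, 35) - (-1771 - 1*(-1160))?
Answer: 23376/7 ≈ 3339.4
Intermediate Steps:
N = 24/7 (N = -4*(-6)/7 = -1/7*(-24) = 24/7 ≈ 3.4286)
b(k, m) = (36 + m)*(k + m) (b(k, m) = (k + m)*(m + 36) = (k + m)*(36 + m) = (36 + m)*(k + m))
b(N, 35) - (-1771 - 1*(-1160)) = (35**2 + 36*(24/7) + 36*35 + (24/7)*35) - (-1771 - 1*(-1160)) = (1225 + 864/7 + 1260 + 120) - (-1771 + 1160) = 19099/7 - 1*(-611) = 19099/7 + 611 = 23376/7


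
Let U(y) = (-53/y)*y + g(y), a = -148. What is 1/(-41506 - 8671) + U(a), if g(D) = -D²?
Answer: -1101736390/50177 ≈ -21957.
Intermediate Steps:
U(y) = -53 - y² (U(y) = (-53/y)*y - y² = -53 - y²)
1/(-41506 - 8671) + U(a) = 1/(-41506 - 8671) + (-53 - 1*(-148)²) = 1/(-50177) + (-53 - 1*21904) = -1/50177 + (-53 - 21904) = -1/50177 - 21957 = -1101736390/50177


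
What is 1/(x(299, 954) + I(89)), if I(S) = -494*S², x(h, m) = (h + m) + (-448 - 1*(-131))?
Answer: -1/3912038 ≈ -2.5562e-7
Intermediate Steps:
x(h, m) = -317 + h + m (x(h, m) = (h + m) + (-448 + 131) = (h + m) - 317 = -317 + h + m)
1/(x(299, 954) + I(89)) = 1/((-317 + 299 + 954) - 494*89²) = 1/(936 - 494*7921) = 1/(936 - 3912974) = 1/(-3912038) = -1/3912038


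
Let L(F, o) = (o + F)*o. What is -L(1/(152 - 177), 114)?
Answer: -324786/25 ≈ -12991.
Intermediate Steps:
L(F, o) = o*(F + o) (L(F, o) = (F + o)*o = o*(F + o))
-L(1/(152 - 177), 114) = -114*(1/(152 - 177) + 114) = -114*(1/(-25) + 114) = -114*(-1/25 + 114) = -114*2849/25 = -1*324786/25 = -324786/25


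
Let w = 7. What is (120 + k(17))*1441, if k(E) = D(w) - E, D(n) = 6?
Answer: 157069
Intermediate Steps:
k(E) = 6 - E
(120 + k(17))*1441 = (120 + (6 - 1*17))*1441 = (120 + (6 - 17))*1441 = (120 - 11)*1441 = 109*1441 = 157069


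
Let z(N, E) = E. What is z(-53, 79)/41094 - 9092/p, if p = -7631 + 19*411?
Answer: -186806293/3657366 ≈ -51.077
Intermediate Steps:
p = 178 (p = -7631 + 7809 = 178)
z(-53, 79)/41094 - 9092/p = 79/41094 - 9092/178 = 79*(1/41094) - 9092*1/178 = 79/41094 - 4546/89 = -186806293/3657366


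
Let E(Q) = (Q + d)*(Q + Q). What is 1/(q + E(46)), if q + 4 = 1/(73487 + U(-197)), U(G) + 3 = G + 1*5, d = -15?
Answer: 73292/208735617 ≈ 0.00035112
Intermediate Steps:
U(G) = 2 + G (U(G) = -3 + (G + 1*5) = -3 + (G + 5) = -3 + (5 + G) = 2 + G)
E(Q) = 2*Q*(-15 + Q) (E(Q) = (Q - 15)*(Q + Q) = (-15 + Q)*(2*Q) = 2*Q*(-15 + Q))
q = -293167/73292 (q = -4 + 1/(73487 + (2 - 197)) = -4 + 1/(73487 - 195) = -4 + 1/73292 = -293167/73292 ≈ -4.0000)
1/(q + E(46)) = 1/(-293167/73292 + 2*46*(-15 + 46)) = 1/(-293167/73292 + 2*46*31) = 1/(-293167/73292 + 2852) = 1/(208735617/73292) = 73292/208735617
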